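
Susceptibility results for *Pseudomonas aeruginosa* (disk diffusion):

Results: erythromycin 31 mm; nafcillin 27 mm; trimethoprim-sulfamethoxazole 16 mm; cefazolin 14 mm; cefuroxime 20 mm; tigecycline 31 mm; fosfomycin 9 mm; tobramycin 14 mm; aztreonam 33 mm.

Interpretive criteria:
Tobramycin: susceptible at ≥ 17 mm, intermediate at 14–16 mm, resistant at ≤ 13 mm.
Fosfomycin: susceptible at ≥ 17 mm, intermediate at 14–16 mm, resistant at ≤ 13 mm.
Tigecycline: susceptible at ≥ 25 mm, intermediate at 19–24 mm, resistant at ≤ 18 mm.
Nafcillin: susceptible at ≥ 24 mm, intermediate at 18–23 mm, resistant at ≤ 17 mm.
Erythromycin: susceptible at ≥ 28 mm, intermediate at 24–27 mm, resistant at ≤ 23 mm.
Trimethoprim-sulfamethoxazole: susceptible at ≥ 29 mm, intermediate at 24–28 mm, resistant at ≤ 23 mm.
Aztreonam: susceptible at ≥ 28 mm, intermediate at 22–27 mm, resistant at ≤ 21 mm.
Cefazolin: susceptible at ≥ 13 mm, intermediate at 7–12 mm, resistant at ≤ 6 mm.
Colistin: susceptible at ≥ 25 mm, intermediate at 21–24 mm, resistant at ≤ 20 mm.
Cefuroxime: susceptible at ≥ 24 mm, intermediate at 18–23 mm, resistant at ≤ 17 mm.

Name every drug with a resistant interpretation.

Erythromycin 31 mm: ≥ 28 mm — Susceptible
Nafcillin: 27 mm is ≥ 24 mm ⇒ susceptible
Trimethoprim-sulfamethoxazole 16 mm: ≤ 23 mm ⇒ resistant
Cefazolin: 14 mm is ≥ 13 mm — susceptible
Cefuroxime (20 mm) in 18–23 mm — I
Tigecycline 31 mm: ≥ 25 mm — susceptible
Fosfomycin: 9 mm is ≤ 13 mm — R
Tobramycin 14 mm: in 14–16 mm ⇒ Intermediate
Aztreonam (33 mm) ≥ 28 mm — S

trimethoprim-sulfamethoxazole, fosfomycin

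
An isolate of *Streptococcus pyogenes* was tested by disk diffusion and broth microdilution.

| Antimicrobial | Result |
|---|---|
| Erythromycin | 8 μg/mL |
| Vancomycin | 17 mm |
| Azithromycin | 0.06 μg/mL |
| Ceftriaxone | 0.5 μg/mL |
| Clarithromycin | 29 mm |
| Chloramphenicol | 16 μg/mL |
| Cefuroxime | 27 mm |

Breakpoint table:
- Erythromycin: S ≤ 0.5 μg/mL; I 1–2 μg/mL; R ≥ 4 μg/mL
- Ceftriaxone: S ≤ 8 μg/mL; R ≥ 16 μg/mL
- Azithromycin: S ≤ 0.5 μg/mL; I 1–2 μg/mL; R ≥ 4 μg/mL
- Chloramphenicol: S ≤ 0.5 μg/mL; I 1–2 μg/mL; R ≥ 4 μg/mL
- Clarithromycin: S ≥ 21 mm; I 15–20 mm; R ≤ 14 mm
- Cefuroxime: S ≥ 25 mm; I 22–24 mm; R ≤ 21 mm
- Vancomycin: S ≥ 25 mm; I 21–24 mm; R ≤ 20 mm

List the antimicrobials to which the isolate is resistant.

Erythromycin (8 μg/mL) ≥ 4 μg/mL → R
Vancomycin 17 mm: ≤ 20 mm → R
Azithromycin 0.06 μg/mL: ≤ 0.5 μg/mL — S
Ceftriaxone 0.5 μg/mL: ≤ 8 μg/mL ⇒ S
Clarithromycin: 29 mm is ≥ 21 mm → susceptible
Chloramphenicol: 16 μg/mL is ≥ 4 μg/mL ⇒ R
Cefuroxime 27 mm: ≥ 25 mm ⇒ susceptible

erythromycin, vancomycin, chloramphenicol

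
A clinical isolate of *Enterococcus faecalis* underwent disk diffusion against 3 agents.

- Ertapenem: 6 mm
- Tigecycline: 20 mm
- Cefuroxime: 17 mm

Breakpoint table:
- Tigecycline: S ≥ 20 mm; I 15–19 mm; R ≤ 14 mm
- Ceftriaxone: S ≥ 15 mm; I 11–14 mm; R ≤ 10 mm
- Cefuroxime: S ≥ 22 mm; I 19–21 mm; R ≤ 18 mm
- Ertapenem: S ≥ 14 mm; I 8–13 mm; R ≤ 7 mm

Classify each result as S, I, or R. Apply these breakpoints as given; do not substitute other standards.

R, S, R

Ertapenem 6 mm: ≤ 7 mm → resistant
Tigecycline (20 mm) ≥ 20 mm — Susceptible
Cefuroxime (17 mm) ≤ 18 mm → R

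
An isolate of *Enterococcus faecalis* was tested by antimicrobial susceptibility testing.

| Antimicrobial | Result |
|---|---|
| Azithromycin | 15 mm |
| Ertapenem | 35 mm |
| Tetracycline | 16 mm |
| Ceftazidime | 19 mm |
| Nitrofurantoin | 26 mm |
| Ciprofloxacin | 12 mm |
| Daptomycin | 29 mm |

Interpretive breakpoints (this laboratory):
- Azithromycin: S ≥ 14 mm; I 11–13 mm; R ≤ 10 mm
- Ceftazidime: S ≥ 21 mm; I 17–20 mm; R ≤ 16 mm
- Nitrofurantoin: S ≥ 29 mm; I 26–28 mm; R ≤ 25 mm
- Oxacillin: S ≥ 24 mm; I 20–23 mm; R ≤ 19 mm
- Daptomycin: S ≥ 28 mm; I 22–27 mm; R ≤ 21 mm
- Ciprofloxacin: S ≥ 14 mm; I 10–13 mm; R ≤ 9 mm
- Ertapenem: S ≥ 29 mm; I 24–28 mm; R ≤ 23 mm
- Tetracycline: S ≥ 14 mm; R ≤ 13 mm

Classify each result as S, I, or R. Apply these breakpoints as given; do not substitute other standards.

Azithromycin (15 mm) ≥ 14 mm → susceptible
Ertapenem 35 mm: ≥ 29 mm ⇒ Susceptible
Tetracycline 16 mm: ≥ 14 mm — Susceptible
Ceftazidime (19 mm) in 17–20 mm → I
Nitrofurantoin 26 mm: in 26–28 mm — intermediate
Ciprofloxacin 12 mm: in 10–13 mm → intermediate
Daptomycin 29 mm: ≥ 28 mm — susceptible

S, S, S, I, I, I, S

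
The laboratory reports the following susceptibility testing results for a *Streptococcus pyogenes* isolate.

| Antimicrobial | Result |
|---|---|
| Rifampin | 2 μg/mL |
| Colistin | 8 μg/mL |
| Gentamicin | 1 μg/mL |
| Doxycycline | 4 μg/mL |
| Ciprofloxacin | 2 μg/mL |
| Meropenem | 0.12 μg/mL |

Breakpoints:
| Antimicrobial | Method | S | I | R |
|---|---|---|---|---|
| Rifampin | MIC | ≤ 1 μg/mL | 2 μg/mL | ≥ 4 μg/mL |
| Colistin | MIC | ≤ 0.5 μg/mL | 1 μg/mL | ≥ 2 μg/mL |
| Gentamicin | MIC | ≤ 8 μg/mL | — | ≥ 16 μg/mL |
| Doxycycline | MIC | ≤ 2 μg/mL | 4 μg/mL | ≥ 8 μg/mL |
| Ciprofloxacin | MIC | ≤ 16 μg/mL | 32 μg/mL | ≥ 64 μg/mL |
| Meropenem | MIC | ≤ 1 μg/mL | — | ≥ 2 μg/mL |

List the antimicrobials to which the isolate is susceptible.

gentamicin, ciprofloxacin, meropenem

Rifampin: 2 μg/mL is = 2 μg/mL → I
Colistin: 8 μg/mL is ≥ 2 μg/mL — R
Gentamicin: 1 μg/mL is ≤ 8 μg/mL → Susceptible
Doxycycline (4 μg/mL) = 4 μg/mL ⇒ intermediate
Ciprofloxacin 2 μg/mL: ≤ 16 μg/mL — susceptible
Meropenem: 0.12 μg/mL is ≤ 1 μg/mL ⇒ S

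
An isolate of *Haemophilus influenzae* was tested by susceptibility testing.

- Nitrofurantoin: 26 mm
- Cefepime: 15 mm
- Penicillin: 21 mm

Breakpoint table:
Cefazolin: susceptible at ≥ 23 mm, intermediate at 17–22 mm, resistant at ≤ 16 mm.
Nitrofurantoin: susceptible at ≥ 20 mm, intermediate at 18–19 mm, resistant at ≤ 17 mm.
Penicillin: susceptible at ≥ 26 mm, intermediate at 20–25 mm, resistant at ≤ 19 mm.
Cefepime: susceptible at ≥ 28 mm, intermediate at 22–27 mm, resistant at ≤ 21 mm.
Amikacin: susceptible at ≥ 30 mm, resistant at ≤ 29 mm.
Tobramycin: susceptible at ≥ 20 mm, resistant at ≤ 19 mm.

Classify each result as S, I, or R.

Nitrofurantoin: 26 mm is ≥ 20 mm — Susceptible
Cefepime (15 mm) ≤ 21 mm ⇒ R
Penicillin (21 mm) in 20–25 mm → Intermediate

S, R, I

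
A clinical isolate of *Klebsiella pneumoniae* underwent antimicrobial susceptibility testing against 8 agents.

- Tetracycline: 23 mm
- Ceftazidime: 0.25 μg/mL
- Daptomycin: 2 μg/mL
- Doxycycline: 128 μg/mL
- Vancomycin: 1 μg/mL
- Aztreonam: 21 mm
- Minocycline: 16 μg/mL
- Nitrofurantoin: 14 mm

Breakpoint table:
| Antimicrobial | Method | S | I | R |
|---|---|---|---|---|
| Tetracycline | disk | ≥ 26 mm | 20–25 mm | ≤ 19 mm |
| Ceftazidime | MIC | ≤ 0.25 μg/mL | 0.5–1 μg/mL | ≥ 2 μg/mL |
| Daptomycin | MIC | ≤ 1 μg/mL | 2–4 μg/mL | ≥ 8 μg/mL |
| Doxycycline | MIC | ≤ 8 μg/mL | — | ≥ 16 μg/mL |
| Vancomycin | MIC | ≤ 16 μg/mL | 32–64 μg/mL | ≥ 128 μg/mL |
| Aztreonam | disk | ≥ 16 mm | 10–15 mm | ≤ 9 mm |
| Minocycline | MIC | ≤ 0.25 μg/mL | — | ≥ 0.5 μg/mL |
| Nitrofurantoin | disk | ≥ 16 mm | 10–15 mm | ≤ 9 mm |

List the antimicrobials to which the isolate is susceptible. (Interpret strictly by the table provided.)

ceftazidime, vancomycin, aztreonam

Tetracycline: 23 mm is in 20–25 mm — I
Ceftazidime: 0.25 μg/mL is ≤ 0.25 μg/mL — susceptible
Daptomycin: 2 μg/mL is in 2–4 μg/mL ⇒ Intermediate
Doxycycline 128 μg/mL: ≥ 16 μg/mL — R
Vancomycin 1 μg/mL: ≤ 16 μg/mL — Susceptible
Aztreonam (21 mm) ≥ 16 mm ⇒ Susceptible
Minocycline: 16 μg/mL is ≥ 0.5 μg/mL — Resistant
Nitrofurantoin: 14 mm is in 10–15 mm → I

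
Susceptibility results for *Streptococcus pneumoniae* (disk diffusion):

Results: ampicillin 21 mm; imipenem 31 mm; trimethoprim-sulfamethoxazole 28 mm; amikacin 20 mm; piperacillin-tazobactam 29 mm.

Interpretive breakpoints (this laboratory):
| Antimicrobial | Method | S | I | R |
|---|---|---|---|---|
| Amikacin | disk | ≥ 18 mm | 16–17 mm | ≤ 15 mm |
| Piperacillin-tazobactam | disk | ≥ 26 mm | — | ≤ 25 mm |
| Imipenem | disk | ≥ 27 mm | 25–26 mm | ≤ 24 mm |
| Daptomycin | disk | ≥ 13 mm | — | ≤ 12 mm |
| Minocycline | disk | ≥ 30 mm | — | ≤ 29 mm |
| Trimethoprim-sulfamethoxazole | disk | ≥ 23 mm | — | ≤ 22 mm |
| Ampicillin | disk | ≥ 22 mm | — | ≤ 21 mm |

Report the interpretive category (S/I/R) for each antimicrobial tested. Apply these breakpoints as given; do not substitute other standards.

Ampicillin 21 mm: ≤ 21 mm — R
Imipenem (31 mm) ≥ 27 mm — Susceptible
Trimethoprim-sulfamethoxazole 28 mm: ≥ 23 mm ⇒ Susceptible
Amikacin 20 mm: ≥ 18 mm ⇒ S
Piperacillin-tazobactam (29 mm) ≥ 26 mm → Susceptible

R, S, S, S, S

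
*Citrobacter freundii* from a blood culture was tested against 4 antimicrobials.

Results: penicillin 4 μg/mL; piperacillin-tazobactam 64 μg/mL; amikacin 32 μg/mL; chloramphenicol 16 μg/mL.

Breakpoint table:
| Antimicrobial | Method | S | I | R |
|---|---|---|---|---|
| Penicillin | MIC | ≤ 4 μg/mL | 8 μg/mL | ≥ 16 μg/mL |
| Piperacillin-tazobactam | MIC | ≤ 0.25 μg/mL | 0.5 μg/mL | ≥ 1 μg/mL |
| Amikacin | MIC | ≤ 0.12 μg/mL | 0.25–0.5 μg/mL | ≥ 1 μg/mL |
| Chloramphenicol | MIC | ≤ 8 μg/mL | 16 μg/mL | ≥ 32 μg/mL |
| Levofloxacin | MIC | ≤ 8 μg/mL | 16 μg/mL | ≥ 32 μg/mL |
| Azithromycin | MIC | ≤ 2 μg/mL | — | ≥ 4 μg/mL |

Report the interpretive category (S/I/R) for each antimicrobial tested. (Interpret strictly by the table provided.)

Penicillin 4 μg/mL: ≤ 4 μg/mL ⇒ Susceptible
Piperacillin-tazobactam (64 μg/mL) ≥ 1 μg/mL ⇒ resistant
Amikacin (32 μg/mL) ≥ 1 μg/mL ⇒ R
Chloramphenicol: 16 μg/mL is = 16 μg/mL ⇒ I

S, R, R, I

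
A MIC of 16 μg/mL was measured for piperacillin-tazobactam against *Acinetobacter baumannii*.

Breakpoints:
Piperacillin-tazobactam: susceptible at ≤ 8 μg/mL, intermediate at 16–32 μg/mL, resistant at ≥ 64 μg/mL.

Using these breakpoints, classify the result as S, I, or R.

Piperacillin-tazobactam (16 μg/mL) in 16–32 μg/mL — I

Intermediate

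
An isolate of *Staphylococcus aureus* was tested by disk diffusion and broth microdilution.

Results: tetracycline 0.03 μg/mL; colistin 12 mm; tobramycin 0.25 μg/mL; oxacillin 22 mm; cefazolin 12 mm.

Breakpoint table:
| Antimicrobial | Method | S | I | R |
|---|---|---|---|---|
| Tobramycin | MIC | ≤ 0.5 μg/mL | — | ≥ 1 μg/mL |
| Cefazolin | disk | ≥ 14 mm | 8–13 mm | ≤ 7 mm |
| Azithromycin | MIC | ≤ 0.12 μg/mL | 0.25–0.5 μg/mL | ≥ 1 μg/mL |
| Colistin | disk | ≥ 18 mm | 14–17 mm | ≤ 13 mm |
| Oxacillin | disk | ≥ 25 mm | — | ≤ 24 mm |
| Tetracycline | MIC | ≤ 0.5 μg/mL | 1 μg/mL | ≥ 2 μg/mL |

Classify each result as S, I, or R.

Tetracycline (0.03 μg/mL) ≤ 0.5 μg/mL — S
Colistin: 12 mm is ≤ 13 mm ⇒ Resistant
Tobramycin (0.25 μg/mL) ≤ 0.5 μg/mL → Susceptible
Oxacillin 22 mm: ≤ 24 mm — R
Cefazolin 12 mm: in 8–13 mm — I

S, R, S, R, I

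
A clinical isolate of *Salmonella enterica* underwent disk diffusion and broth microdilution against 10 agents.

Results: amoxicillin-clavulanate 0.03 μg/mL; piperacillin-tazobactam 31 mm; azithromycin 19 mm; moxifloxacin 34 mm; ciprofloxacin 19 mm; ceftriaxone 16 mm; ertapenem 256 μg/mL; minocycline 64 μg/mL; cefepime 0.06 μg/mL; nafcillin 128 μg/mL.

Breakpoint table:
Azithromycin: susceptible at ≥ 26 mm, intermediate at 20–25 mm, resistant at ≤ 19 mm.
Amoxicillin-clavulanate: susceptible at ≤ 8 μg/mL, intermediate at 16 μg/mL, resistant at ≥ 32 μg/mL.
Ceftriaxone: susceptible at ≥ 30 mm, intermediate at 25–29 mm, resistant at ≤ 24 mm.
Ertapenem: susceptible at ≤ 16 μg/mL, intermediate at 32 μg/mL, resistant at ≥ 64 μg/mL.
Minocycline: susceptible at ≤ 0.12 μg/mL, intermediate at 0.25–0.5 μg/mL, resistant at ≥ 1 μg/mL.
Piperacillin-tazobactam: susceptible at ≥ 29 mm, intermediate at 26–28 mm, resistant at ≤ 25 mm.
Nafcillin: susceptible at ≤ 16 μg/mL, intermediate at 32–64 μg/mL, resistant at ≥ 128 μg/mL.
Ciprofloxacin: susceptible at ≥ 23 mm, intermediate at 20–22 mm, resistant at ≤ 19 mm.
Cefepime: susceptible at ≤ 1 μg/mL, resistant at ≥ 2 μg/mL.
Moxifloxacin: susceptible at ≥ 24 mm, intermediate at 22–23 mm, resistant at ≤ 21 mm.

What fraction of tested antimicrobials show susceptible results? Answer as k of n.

4 of 10

Amoxicillin-clavulanate (0.03 μg/mL) ≤ 8 μg/mL — Susceptible
Piperacillin-tazobactam 31 mm: ≥ 29 mm — Susceptible
Azithromycin 19 mm: ≤ 19 mm → resistant
Moxifloxacin 34 mm: ≥ 24 mm — S
Ciprofloxacin: 19 mm is ≤ 19 mm — R
Ceftriaxone (16 mm) ≤ 24 mm — resistant
Ertapenem 256 μg/mL: ≥ 64 μg/mL → Resistant
Minocycline 64 μg/mL: ≥ 1 μg/mL → resistant
Cefepime: 0.06 μg/mL is ≤ 1 μg/mL ⇒ S
Nafcillin (128 μg/mL) ≥ 128 μg/mL ⇒ Resistant
Susceptible: 4/10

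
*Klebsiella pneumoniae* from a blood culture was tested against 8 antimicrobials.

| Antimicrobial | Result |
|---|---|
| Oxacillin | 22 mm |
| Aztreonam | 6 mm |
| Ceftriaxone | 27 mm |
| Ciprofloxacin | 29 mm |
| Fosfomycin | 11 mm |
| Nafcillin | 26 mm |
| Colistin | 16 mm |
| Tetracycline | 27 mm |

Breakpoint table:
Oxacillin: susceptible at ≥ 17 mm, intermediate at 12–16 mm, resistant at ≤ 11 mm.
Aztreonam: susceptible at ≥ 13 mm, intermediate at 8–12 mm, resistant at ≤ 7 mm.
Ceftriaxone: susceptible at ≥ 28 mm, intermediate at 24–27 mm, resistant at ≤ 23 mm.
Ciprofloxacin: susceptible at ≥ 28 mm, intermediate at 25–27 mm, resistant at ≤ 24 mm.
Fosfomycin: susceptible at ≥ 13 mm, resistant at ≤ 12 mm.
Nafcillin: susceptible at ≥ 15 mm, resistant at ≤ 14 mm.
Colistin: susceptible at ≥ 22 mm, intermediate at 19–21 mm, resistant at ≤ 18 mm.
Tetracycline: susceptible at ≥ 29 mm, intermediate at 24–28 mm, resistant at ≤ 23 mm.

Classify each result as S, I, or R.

S, R, I, S, R, S, R, I

Oxacillin 22 mm: ≥ 17 mm → Susceptible
Aztreonam: 6 mm is ≤ 7 mm ⇒ resistant
Ceftriaxone 27 mm: in 24–27 mm ⇒ intermediate
Ciprofloxacin (29 mm) ≥ 28 mm ⇒ Susceptible
Fosfomycin 11 mm: ≤ 12 mm — resistant
Nafcillin: 26 mm is ≥ 15 mm ⇒ Susceptible
Colistin (16 mm) ≤ 18 mm → Resistant
Tetracycline (27 mm) in 24–28 mm → Intermediate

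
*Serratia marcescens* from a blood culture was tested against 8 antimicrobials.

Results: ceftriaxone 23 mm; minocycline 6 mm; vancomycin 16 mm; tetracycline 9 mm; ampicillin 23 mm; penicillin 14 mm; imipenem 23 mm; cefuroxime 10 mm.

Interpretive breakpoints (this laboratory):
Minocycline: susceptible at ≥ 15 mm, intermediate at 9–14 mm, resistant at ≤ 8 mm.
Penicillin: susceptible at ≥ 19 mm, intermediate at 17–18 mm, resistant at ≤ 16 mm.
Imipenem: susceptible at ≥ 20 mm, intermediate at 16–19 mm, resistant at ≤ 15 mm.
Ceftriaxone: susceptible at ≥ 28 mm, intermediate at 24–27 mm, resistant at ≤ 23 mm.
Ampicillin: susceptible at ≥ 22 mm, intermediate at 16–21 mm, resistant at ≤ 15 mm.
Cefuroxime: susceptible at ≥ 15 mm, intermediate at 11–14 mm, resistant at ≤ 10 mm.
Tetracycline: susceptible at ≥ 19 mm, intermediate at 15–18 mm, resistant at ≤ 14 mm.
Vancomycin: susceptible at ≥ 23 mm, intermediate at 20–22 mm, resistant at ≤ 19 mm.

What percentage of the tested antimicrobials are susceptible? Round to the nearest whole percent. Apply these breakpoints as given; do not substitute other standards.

25%

Ceftriaxone 23 mm: ≤ 23 mm — resistant
Minocycline 6 mm: ≤ 8 mm — Resistant
Vancomycin (16 mm) ≤ 19 mm ⇒ resistant
Tetracycline (9 mm) ≤ 14 mm ⇒ R
Ampicillin 23 mm: ≥ 22 mm — Susceptible
Penicillin: 14 mm is ≤ 16 mm ⇒ R
Imipenem (23 mm) ≥ 20 mm ⇒ Susceptible
Cefuroxime 10 mm: ≤ 10 mm → resistant
Susceptible: 2/8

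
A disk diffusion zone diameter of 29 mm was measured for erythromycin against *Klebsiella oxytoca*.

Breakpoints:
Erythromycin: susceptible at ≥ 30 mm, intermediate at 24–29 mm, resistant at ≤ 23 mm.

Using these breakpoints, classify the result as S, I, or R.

Erythromycin 29 mm: in 24–29 mm → intermediate

I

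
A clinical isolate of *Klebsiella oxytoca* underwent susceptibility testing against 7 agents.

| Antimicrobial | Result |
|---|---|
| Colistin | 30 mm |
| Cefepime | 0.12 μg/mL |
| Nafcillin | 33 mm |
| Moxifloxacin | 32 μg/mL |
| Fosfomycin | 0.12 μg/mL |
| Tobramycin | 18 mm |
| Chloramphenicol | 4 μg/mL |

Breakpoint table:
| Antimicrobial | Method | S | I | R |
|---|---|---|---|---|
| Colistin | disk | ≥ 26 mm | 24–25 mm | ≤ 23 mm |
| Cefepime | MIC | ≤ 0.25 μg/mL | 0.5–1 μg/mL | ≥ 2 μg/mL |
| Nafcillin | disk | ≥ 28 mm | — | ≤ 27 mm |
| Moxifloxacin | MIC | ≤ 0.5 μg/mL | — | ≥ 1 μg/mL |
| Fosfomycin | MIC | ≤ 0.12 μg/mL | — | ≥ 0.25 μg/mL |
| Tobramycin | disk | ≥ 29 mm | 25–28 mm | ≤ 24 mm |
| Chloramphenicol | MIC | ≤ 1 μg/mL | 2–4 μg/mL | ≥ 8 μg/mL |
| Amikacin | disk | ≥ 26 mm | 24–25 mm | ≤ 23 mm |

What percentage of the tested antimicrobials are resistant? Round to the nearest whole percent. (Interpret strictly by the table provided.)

29%

Colistin: 30 mm is ≥ 26 mm → Susceptible
Cefepime 0.12 μg/mL: ≤ 0.25 μg/mL — Susceptible
Nafcillin: 33 mm is ≥ 28 mm — susceptible
Moxifloxacin: 32 μg/mL is ≥ 1 μg/mL — resistant
Fosfomycin 0.12 μg/mL: ≤ 0.12 μg/mL → Susceptible
Tobramycin (18 mm) ≤ 24 mm → resistant
Chloramphenicol (4 μg/mL) in 2–4 μg/mL — Intermediate
Resistant: 2/7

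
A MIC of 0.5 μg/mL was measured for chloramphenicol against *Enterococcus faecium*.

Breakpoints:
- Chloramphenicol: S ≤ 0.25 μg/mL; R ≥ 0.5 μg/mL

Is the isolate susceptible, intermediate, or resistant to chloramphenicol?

R

Chloramphenicol: 0.5 μg/mL is ≥ 0.5 μg/mL → R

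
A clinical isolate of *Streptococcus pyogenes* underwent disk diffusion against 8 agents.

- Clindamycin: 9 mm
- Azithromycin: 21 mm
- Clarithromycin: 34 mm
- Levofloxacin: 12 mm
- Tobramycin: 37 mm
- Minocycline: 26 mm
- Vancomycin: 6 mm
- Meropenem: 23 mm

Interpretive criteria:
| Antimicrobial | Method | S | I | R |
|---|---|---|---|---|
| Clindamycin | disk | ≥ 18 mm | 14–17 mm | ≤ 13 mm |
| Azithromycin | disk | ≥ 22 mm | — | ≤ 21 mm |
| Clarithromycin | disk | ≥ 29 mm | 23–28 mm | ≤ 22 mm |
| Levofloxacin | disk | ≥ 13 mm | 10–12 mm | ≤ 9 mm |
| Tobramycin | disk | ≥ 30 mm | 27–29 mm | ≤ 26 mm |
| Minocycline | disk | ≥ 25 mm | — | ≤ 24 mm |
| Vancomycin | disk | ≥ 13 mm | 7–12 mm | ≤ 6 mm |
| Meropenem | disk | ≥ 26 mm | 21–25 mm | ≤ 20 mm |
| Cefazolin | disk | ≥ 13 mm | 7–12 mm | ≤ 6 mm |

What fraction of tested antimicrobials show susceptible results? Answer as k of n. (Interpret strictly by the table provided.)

Clindamycin: 9 mm is ≤ 13 mm → R
Azithromycin: 21 mm is ≤ 21 mm ⇒ resistant
Clarithromycin 34 mm: ≥ 29 mm — Susceptible
Levofloxacin (12 mm) in 10–12 mm ⇒ intermediate
Tobramycin: 37 mm is ≥ 30 mm → susceptible
Minocycline 26 mm: ≥ 25 mm — susceptible
Vancomycin 6 mm: ≤ 6 mm — R
Meropenem 23 mm: in 21–25 mm ⇒ intermediate
Susceptible: 3/8

3 of 8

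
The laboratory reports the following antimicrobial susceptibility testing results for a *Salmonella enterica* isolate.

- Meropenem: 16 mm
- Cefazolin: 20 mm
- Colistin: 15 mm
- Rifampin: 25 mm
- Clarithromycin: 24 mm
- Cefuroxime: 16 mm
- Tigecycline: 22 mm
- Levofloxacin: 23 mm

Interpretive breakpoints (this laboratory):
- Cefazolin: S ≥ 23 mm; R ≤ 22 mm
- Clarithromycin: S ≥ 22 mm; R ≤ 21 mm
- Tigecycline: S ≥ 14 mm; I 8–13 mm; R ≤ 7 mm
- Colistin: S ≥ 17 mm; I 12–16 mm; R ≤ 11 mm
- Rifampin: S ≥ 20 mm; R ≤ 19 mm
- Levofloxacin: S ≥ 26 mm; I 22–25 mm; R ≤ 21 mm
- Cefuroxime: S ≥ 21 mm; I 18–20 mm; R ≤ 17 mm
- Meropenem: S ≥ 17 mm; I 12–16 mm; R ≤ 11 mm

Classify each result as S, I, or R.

I, R, I, S, S, R, S, I

Meropenem (16 mm) in 12–16 mm → intermediate
Cefazolin 20 mm: ≤ 22 mm — R
Colistin: 15 mm is in 12–16 mm → I
Rifampin 25 mm: ≥ 20 mm — Susceptible
Clarithromycin (24 mm) ≥ 22 mm ⇒ S
Cefuroxime (16 mm) ≤ 17 mm → R
Tigecycline 22 mm: ≥ 14 mm — Susceptible
Levofloxacin: 23 mm is in 22–25 mm ⇒ Intermediate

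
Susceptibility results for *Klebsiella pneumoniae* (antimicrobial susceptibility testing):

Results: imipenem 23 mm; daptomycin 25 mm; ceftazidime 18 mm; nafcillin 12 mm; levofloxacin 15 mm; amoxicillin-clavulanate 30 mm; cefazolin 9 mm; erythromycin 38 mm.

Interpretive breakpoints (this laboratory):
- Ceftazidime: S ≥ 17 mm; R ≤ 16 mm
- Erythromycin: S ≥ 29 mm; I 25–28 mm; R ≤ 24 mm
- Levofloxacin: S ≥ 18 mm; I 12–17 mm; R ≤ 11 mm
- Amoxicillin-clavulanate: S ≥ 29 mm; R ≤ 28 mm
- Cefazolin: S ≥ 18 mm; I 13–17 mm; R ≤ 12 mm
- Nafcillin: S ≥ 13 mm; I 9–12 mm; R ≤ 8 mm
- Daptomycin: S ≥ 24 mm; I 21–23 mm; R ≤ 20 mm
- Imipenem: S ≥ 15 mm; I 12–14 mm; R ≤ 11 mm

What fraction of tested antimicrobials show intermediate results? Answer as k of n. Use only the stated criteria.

2 of 8

Imipenem 23 mm: ≥ 15 mm — S
Daptomycin (25 mm) ≥ 24 mm ⇒ S
Ceftazidime: 18 mm is ≥ 17 mm — susceptible
Nafcillin: 12 mm is in 9–12 mm — Intermediate
Levofloxacin 15 mm: in 12–17 mm ⇒ I
Amoxicillin-clavulanate: 30 mm is ≥ 29 mm ⇒ S
Cefazolin 9 mm: ≤ 12 mm → resistant
Erythromycin: 38 mm is ≥ 29 mm ⇒ S
Intermediate: 2/8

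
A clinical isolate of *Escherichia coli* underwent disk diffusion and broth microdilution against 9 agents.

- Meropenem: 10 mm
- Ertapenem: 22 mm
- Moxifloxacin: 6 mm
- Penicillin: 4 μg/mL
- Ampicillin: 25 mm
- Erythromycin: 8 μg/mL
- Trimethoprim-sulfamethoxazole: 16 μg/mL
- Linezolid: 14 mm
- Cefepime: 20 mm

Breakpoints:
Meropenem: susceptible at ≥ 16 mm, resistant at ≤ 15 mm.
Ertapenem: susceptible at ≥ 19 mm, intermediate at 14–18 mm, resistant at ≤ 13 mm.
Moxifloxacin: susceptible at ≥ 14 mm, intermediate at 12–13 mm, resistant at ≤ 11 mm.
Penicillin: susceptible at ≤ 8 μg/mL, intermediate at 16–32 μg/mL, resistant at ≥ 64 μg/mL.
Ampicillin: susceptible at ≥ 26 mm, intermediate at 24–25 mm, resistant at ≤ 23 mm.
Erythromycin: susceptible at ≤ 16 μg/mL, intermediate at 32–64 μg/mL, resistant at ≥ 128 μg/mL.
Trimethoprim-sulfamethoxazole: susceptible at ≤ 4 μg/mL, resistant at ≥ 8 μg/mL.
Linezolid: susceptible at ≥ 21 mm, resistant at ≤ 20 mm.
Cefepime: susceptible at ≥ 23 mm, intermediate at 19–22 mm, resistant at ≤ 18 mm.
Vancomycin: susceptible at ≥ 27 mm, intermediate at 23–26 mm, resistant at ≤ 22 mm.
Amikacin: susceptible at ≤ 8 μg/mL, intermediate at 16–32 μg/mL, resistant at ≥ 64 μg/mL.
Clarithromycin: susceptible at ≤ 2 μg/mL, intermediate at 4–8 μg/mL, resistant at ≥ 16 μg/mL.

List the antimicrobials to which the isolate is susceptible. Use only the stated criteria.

ertapenem, penicillin, erythromycin

Meropenem 10 mm: ≤ 15 mm ⇒ Resistant
Ertapenem (22 mm) ≥ 19 mm ⇒ susceptible
Moxifloxacin: 6 mm is ≤ 11 mm ⇒ R
Penicillin: 4 μg/mL is ≤ 8 μg/mL — S
Ampicillin: 25 mm is in 24–25 mm → intermediate
Erythromycin 8 μg/mL: ≤ 16 μg/mL → Susceptible
Trimethoprim-sulfamethoxazole: 16 μg/mL is ≥ 8 μg/mL — Resistant
Linezolid (14 mm) ≤ 20 mm → Resistant
Cefepime: 20 mm is in 19–22 mm ⇒ I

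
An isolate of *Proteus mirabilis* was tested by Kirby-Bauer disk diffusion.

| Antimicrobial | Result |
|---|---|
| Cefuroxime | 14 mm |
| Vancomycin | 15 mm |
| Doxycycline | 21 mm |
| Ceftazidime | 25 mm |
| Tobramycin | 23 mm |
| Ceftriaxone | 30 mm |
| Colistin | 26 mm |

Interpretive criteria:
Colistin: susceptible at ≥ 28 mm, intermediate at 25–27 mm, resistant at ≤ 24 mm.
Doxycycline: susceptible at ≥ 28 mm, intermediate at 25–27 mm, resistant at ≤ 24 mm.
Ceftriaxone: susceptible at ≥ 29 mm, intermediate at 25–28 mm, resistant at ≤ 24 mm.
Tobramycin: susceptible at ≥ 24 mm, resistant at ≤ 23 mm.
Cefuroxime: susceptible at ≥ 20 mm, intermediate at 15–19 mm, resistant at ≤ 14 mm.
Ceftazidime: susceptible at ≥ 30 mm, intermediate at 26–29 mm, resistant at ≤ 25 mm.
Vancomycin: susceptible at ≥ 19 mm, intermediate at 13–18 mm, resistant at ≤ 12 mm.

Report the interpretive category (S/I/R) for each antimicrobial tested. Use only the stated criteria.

R, I, R, R, R, S, I

Cefuroxime: 14 mm is ≤ 14 mm — R
Vancomycin 15 mm: in 13–18 mm — Intermediate
Doxycycline 21 mm: ≤ 24 mm — resistant
Ceftazidime: 25 mm is ≤ 25 mm — R
Tobramycin (23 mm) ≤ 23 mm — resistant
Ceftriaxone 30 mm: ≥ 29 mm ⇒ S
Colistin (26 mm) in 25–27 mm — I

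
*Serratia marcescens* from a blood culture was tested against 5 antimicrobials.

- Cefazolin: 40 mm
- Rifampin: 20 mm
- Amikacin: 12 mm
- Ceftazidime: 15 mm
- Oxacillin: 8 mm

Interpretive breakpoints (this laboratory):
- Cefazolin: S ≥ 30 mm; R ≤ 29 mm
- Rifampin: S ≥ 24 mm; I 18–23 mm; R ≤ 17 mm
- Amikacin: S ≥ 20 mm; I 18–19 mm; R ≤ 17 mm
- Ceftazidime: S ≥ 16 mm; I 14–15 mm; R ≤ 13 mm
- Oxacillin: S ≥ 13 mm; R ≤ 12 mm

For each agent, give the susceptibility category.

Cefazolin: 40 mm is ≥ 30 mm ⇒ susceptible
Rifampin: 20 mm is in 18–23 mm — Intermediate
Amikacin: 12 mm is ≤ 17 mm ⇒ Resistant
Ceftazidime: 15 mm is in 14–15 mm ⇒ I
Oxacillin (8 mm) ≤ 12 mm → resistant

S, I, R, I, R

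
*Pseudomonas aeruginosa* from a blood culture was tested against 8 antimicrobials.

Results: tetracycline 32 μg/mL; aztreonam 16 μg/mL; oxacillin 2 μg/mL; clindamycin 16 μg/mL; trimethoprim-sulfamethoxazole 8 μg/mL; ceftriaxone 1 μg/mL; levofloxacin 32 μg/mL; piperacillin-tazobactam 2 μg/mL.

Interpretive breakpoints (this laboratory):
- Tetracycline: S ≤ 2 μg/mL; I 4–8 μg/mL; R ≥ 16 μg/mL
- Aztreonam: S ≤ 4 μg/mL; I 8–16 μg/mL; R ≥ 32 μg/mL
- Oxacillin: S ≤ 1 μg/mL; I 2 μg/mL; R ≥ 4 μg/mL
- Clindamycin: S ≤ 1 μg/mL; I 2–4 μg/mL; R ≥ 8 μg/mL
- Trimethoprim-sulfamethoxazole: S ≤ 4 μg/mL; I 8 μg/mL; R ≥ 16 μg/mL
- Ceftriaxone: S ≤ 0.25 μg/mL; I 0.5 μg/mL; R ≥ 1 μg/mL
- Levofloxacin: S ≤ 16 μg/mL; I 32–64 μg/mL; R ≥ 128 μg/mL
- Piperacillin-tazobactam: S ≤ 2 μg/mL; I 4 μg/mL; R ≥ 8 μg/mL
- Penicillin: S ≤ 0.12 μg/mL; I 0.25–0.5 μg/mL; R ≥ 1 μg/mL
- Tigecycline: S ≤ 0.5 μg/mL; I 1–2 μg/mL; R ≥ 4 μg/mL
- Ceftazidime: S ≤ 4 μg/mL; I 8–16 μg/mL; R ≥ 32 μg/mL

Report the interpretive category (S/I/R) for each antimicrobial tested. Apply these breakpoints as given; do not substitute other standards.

Tetracycline 32 μg/mL: ≥ 16 μg/mL — Resistant
Aztreonam: 16 μg/mL is in 8–16 μg/mL — I
Oxacillin: 2 μg/mL is = 2 μg/mL ⇒ Intermediate
Clindamycin: 16 μg/mL is ≥ 8 μg/mL ⇒ R
Trimethoprim-sulfamethoxazole 8 μg/mL: = 8 μg/mL → Intermediate
Ceftriaxone 1 μg/mL: ≥ 1 μg/mL ⇒ resistant
Levofloxacin: 32 μg/mL is in 32–64 μg/mL ⇒ intermediate
Piperacillin-tazobactam: 2 μg/mL is ≤ 2 μg/mL — susceptible

R, I, I, R, I, R, I, S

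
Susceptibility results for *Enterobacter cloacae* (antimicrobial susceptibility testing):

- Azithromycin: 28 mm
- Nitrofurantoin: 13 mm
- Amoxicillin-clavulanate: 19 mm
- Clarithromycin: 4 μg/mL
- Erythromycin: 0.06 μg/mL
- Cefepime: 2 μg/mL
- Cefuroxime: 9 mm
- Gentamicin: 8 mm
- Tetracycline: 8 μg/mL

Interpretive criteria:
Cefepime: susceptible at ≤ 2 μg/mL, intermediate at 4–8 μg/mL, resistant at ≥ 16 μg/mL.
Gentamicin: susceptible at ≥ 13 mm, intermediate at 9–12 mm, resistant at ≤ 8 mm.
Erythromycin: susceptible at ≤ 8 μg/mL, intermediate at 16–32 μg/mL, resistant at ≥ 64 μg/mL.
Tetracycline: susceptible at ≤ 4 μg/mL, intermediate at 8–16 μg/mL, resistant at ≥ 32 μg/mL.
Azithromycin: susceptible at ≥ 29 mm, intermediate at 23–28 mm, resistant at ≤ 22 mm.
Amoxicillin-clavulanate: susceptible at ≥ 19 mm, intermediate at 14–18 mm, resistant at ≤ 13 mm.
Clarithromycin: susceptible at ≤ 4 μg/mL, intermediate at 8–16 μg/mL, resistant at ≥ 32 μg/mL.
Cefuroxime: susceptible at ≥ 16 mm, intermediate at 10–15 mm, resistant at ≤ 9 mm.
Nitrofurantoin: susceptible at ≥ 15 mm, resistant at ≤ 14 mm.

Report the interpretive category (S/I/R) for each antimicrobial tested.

I, R, S, S, S, S, R, R, I

Azithromycin 28 mm: in 23–28 mm — Intermediate
Nitrofurantoin 13 mm: ≤ 14 mm → resistant
Amoxicillin-clavulanate (19 mm) ≥ 19 mm → S
Clarithromycin (4 μg/mL) ≤ 4 μg/mL ⇒ S
Erythromycin 0.06 μg/mL: ≤ 8 μg/mL — susceptible
Cefepime 2 μg/mL: ≤ 2 μg/mL — S
Cefuroxime (9 mm) ≤ 9 mm — resistant
Gentamicin: 8 mm is ≤ 8 mm → resistant
Tetracycline: 8 μg/mL is in 8–16 μg/mL — I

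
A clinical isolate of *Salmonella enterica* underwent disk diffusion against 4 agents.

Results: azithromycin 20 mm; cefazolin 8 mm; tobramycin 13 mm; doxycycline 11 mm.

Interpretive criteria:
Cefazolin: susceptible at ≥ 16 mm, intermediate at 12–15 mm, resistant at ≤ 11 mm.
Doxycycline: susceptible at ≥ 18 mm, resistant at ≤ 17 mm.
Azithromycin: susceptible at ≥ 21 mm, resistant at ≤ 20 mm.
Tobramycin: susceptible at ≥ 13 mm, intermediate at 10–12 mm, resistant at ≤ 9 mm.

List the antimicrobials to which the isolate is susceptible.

tobramycin

Azithromycin: 20 mm is ≤ 20 mm — R
Cefazolin: 8 mm is ≤ 11 mm → resistant
Tobramycin 13 mm: ≥ 13 mm → susceptible
Doxycycline (11 mm) ≤ 17 mm ⇒ resistant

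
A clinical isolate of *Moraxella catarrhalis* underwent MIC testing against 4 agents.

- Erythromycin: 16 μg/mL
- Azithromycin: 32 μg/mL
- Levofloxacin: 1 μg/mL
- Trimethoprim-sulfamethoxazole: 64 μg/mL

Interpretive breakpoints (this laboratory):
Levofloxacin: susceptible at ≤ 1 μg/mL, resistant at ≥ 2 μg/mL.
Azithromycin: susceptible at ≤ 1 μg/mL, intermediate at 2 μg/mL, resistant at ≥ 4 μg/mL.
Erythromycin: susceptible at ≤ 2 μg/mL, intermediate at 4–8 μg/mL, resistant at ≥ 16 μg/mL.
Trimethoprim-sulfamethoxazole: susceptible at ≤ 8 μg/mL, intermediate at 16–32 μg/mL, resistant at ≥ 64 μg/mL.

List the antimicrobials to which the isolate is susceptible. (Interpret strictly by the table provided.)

Erythromycin 16 μg/mL: ≥ 16 μg/mL ⇒ resistant
Azithromycin: 32 μg/mL is ≥ 4 μg/mL — R
Levofloxacin: 1 μg/mL is ≤ 1 μg/mL ⇒ S
Trimethoprim-sulfamethoxazole (64 μg/mL) ≥ 64 μg/mL — Resistant

levofloxacin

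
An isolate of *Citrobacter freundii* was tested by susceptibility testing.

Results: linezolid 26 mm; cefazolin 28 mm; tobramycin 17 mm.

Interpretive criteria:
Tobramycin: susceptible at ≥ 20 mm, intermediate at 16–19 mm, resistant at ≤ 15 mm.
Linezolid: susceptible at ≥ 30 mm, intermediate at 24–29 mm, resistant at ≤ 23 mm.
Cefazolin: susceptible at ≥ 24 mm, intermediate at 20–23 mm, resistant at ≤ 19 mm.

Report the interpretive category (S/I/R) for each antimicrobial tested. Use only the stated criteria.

Linezolid 26 mm: in 24–29 mm ⇒ Intermediate
Cefazolin (28 mm) ≥ 24 mm ⇒ susceptible
Tobramycin: 17 mm is in 16–19 mm → intermediate

I, S, I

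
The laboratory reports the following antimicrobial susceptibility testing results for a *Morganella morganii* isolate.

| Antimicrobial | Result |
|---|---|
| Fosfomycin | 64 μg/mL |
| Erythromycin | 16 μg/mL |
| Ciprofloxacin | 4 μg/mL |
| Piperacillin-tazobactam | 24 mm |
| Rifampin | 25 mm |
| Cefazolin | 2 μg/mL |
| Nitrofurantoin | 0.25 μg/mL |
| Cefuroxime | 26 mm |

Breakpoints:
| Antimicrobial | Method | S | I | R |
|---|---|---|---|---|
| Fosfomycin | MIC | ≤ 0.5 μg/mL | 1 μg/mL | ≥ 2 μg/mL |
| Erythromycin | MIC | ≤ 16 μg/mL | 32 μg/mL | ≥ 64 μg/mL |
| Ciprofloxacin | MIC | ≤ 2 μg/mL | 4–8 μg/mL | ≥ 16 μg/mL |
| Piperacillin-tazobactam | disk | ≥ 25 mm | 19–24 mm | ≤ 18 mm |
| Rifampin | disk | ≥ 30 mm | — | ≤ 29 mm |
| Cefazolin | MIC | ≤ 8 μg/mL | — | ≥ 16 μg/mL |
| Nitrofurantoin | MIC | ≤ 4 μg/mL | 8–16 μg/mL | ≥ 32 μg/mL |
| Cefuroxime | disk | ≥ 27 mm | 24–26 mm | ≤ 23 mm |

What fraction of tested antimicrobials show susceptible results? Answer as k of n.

3 of 8

Fosfomycin (64 μg/mL) ≥ 2 μg/mL → Resistant
Erythromycin: 16 μg/mL is ≤ 16 μg/mL → S
Ciprofloxacin: 4 μg/mL is in 4–8 μg/mL → intermediate
Piperacillin-tazobactam: 24 mm is in 19–24 mm ⇒ I
Rifampin 25 mm: ≤ 29 mm ⇒ R
Cefazolin (2 μg/mL) ≤ 8 μg/mL → susceptible
Nitrofurantoin 0.25 μg/mL: ≤ 4 μg/mL → Susceptible
Cefuroxime (26 mm) in 24–26 mm ⇒ intermediate
Susceptible: 3/8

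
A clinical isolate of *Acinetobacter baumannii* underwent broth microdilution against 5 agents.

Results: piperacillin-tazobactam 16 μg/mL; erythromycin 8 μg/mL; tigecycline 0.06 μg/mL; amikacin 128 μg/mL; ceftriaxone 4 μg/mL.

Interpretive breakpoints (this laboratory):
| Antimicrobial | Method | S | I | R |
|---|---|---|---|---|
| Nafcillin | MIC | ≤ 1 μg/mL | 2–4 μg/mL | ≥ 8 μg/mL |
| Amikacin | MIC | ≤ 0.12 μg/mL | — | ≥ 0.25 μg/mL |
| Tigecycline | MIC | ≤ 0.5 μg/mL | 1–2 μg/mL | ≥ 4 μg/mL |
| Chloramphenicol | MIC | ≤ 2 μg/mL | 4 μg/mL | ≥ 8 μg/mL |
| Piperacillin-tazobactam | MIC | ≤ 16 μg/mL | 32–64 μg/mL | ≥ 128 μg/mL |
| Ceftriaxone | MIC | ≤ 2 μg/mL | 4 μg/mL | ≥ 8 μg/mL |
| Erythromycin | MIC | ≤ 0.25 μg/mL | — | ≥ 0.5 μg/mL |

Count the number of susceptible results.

Piperacillin-tazobactam: 16 μg/mL is ≤ 16 μg/mL ⇒ Susceptible
Erythromycin (8 μg/mL) ≥ 0.5 μg/mL — Resistant
Tigecycline: 0.06 μg/mL is ≤ 0.5 μg/mL — S
Amikacin: 128 μg/mL is ≥ 0.25 μg/mL → Resistant
Ceftriaxone: 4 μg/mL is = 4 μg/mL → intermediate
Susceptible: 2

2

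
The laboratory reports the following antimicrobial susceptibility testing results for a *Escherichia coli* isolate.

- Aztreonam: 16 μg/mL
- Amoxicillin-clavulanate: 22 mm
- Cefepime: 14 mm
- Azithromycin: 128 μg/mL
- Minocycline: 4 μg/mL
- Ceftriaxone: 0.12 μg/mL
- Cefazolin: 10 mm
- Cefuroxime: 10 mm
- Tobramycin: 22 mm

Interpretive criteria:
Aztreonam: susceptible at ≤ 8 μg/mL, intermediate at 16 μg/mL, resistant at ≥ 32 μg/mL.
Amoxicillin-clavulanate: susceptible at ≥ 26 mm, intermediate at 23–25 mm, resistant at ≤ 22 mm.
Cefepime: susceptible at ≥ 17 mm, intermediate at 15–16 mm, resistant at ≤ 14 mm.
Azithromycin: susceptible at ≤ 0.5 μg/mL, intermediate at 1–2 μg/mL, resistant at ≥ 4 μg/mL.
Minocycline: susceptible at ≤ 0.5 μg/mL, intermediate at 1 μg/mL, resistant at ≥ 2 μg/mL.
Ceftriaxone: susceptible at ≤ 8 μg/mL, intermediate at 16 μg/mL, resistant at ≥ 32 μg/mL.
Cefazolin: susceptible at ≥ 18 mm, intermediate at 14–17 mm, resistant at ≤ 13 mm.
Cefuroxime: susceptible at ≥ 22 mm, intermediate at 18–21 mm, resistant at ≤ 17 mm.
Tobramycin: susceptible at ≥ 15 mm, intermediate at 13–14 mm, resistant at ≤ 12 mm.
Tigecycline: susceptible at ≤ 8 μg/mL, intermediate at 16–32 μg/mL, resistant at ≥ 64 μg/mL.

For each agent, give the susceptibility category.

I, R, R, R, R, S, R, R, S

Aztreonam (16 μg/mL) = 16 μg/mL ⇒ Intermediate
Amoxicillin-clavulanate: 22 mm is ≤ 22 mm → R
Cefepime (14 mm) ≤ 14 mm → resistant
Azithromycin 128 μg/mL: ≥ 4 μg/mL — Resistant
Minocycline (4 μg/mL) ≥ 2 μg/mL — Resistant
Ceftriaxone: 0.12 μg/mL is ≤ 8 μg/mL — Susceptible
Cefazolin: 10 mm is ≤ 13 mm — resistant
Cefuroxime: 10 mm is ≤ 17 mm — R
Tobramycin: 22 mm is ≥ 15 mm — susceptible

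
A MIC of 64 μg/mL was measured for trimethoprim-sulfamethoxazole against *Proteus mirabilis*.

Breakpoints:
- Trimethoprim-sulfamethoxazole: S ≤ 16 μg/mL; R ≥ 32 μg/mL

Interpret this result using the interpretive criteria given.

R

Trimethoprim-sulfamethoxazole: 64 μg/mL is ≥ 32 μg/mL — R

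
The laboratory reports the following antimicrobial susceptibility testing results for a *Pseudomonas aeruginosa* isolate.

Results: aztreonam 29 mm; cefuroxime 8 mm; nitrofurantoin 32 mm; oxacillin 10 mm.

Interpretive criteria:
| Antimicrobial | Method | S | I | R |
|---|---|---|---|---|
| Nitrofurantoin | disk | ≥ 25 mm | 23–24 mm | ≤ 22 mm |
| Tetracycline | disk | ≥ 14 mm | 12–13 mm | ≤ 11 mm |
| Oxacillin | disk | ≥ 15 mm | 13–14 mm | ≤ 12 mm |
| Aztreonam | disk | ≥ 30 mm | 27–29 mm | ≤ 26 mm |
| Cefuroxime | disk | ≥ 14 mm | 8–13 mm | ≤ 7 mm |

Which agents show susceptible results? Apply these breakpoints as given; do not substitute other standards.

Aztreonam (29 mm) in 27–29 mm — Intermediate
Cefuroxime: 8 mm is in 8–13 mm → I
Nitrofurantoin (32 mm) ≥ 25 mm → S
Oxacillin 10 mm: ≤ 12 mm → R

nitrofurantoin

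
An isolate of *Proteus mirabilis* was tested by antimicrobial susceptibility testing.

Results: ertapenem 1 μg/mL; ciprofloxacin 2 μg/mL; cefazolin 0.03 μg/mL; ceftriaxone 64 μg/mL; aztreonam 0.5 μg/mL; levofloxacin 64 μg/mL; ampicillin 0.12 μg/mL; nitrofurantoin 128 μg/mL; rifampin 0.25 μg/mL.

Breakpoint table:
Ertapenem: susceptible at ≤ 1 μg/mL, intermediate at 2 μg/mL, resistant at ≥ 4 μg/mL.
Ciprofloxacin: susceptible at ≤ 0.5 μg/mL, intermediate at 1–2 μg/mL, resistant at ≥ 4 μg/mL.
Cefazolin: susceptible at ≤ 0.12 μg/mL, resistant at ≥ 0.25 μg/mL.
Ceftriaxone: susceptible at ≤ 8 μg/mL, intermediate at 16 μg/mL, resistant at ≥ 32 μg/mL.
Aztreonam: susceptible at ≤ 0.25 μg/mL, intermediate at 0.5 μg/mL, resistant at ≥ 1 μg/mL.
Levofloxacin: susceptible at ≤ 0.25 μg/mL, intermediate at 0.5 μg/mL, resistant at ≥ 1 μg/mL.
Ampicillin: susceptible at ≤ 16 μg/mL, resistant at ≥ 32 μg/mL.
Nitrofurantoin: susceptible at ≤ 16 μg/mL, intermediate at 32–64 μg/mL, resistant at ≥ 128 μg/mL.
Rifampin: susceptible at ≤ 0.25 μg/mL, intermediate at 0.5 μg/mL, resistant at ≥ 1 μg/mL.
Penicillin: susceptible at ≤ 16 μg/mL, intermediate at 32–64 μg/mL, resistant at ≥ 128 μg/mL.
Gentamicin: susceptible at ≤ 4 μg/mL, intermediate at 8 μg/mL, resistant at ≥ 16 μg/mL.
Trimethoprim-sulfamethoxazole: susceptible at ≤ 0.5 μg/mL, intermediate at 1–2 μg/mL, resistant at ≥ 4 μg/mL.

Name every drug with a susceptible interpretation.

ertapenem, cefazolin, ampicillin, rifampin

Ertapenem: 1 μg/mL is ≤ 1 μg/mL ⇒ S
Ciprofloxacin: 2 μg/mL is in 1–2 μg/mL → Intermediate
Cefazolin 0.03 μg/mL: ≤ 0.12 μg/mL — susceptible
Ceftriaxone (64 μg/mL) ≥ 32 μg/mL → resistant
Aztreonam 0.5 μg/mL: = 0.5 μg/mL → intermediate
Levofloxacin: 64 μg/mL is ≥ 1 μg/mL ⇒ R
Ampicillin: 0.12 μg/mL is ≤ 16 μg/mL ⇒ S
Nitrofurantoin (128 μg/mL) ≥ 128 μg/mL ⇒ resistant
Rifampin (0.25 μg/mL) ≤ 0.25 μg/mL → S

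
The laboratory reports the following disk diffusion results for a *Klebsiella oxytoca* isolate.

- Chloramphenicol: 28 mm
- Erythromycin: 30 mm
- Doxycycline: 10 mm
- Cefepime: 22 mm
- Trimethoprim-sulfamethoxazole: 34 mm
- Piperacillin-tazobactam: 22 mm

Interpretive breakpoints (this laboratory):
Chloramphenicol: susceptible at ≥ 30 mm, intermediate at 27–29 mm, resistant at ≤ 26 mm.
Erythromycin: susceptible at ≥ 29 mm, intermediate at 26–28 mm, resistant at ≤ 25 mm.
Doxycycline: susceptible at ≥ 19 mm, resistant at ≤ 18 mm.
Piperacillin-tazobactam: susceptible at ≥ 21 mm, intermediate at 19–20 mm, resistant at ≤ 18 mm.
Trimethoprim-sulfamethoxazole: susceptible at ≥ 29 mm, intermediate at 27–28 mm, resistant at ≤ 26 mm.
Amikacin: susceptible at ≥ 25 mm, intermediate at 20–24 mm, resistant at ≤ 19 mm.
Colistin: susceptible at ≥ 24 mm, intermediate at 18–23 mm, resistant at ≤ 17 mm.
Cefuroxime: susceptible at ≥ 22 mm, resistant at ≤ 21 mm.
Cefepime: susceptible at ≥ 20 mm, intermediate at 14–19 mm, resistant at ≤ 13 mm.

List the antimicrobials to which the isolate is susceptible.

erythromycin, cefepime, trimethoprim-sulfamethoxazole, piperacillin-tazobactam

Chloramphenicol (28 mm) in 27–29 mm — intermediate
Erythromycin 30 mm: ≥ 29 mm → Susceptible
Doxycycline 10 mm: ≤ 18 mm ⇒ R
Cefepime (22 mm) ≥ 20 mm → susceptible
Trimethoprim-sulfamethoxazole 34 mm: ≥ 29 mm → S
Piperacillin-tazobactam: 22 mm is ≥ 21 mm → susceptible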